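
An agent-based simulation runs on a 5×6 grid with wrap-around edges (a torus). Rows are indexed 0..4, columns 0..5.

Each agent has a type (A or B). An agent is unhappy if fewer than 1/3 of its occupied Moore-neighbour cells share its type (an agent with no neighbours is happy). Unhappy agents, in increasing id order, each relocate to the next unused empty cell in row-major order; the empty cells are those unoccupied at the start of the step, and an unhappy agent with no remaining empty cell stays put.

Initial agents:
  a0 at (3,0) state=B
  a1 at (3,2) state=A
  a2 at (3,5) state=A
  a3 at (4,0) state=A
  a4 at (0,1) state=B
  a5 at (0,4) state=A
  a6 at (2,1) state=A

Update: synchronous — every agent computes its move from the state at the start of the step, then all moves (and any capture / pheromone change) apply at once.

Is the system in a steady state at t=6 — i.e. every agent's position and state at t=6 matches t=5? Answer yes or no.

yes

t=1: a0@(0,0):B a1@(3,2):A a2@(3,5):A a3@(4,0):A a4@(0,2):B a5@(0,4):A a6@(2,1):A
t=2: a0@(0,1):B a1@(3,2):A a2@(3,5):A a3@(4,0):A a4@(0,2):B a5@(0,4):A a6@(2,1):A
t=3: (unchanged — steady state)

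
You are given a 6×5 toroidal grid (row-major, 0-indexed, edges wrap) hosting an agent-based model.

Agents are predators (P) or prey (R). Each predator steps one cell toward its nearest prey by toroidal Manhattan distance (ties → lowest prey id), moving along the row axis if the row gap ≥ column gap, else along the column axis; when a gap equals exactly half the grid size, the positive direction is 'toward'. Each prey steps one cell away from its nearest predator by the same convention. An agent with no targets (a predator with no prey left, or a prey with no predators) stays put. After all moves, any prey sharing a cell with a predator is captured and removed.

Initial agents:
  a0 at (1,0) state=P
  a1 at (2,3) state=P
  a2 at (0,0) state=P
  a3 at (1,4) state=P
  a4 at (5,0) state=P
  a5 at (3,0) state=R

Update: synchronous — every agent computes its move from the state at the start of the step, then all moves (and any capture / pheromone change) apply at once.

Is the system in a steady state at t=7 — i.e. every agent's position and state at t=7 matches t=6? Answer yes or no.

yes

t=1: a0@(2,0):P a1@(2,4):P a2@(1,0):P a3@(2,4):P a4@(4,0):P
t=2: (unchanged — steady state)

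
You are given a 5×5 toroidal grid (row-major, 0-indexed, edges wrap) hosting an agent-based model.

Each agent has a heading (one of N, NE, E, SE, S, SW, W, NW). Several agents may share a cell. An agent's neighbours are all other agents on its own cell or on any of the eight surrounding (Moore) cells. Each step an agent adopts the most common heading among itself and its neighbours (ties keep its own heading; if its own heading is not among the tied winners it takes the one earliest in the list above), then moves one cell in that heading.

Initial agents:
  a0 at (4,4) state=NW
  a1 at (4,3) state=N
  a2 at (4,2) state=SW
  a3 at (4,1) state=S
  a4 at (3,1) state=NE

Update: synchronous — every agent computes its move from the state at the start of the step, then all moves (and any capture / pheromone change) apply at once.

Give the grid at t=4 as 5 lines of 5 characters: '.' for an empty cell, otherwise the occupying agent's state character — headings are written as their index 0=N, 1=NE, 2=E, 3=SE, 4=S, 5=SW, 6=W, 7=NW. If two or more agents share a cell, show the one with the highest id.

7..0.
.....
.....
.4.5.
1....

t=1: a0@(3,3):NW a1@(3,3):N a2@(0,1):SW a3@(0,1):S a4@(2,2):NE
t=2: a0@(2,2):NW a1@(2,3):N a2@(1,0):SW a3@(1,1):S a4@(1,3):NE
t=3: a0@(1,1):NW a1@(1,3):N a2@(2,4):SW a3@(2,1):S a4@(0,4):NE
t=4: a0@(0,0):NW a1@(0,3):N a2@(3,3):SW a3@(3,1):S a4@(4,0):NE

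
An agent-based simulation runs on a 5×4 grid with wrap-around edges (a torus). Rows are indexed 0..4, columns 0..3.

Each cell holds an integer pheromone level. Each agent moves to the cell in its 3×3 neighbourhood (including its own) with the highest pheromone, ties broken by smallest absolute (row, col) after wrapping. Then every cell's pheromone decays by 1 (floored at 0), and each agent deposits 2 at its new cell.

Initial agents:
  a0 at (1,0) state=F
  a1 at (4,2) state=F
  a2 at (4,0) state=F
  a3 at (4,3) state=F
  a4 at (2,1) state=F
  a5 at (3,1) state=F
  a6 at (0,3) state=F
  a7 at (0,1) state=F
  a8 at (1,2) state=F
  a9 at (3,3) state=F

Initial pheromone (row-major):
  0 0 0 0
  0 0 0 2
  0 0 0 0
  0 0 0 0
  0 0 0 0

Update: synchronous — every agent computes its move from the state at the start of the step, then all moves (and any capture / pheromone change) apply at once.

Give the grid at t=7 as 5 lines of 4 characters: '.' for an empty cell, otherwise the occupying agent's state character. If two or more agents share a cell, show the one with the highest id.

t=1: a0@(1,3) a1@(0,1) a2@(0,0) a3@(0,0) a4@(1,0) a5@(2,0) a6@(1,3) a7@(0,0) a8@(1,3) a9@(2,0) | pheromone: 6 2 0 0 / 2 0 0 7 / 4 0 0 0 / 0 0 0 0 / 0 0 0 0
t=2: a0@(1,3) a1@(0,0) a2@(1,3) a3@(1,3) a4@(1,3) a5@(1,3) a6@(1,3) a7@(1,3) a8@(1,3) a9@(1,3) | pheromone: 7 1 0 0 / 1 0 0 24 / 3 0 0 0 / 0 0 0 0 / 0 0 0 0
t=3: a0@(1,3) a1@(1,3) a2@(1,3) a3@(1,3) a4@(1,3) a5@(1,3) a6@(1,3) a7@(1,3) a8@(1,3) a9@(1,3) | pheromone: 6 0 0 0 / 0 0 0 43 / 2 0 0 0 / 0 0 0 0 / 0 0 0 0
t=4: a0@(1,3) a1@(1,3) a2@(1,3) a3@(1,3) a4@(1,3) a5@(1,3) a6@(1,3) a7@(1,3) a8@(1,3) a9@(1,3) | pheromone: 5 0 0 0 / 0 0 0 62 / 1 0 0 0 / 0 0 0 0 / 0 0 0 0
t=5: a0@(1,3) a1@(1,3) a2@(1,3) a3@(1,3) a4@(1,3) a5@(1,3) a6@(1,3) a7@(1,3) a8@(1,3) a9@(1,3) | pheromone: 4 0 0 0 / 0 0 0 81 / 0 0 0 0 / 0 0 0 0 / 0 0 0 0
t=6: a0@(1,3) a1@(1,3) a2@(1,3) a3@(1,3) a4@(1,3) a5@(1,3) a6@(1,3) a7@(1,3) a8@(1,3) a9@(1,3) | pheromone: 3 0 0 0 / 0 0 0 100 / 0 0 0 0 / 0 0 0 0 / 0 0 0 0
t=7: a0@(1,3) a1@(1,3) a2@(1,3) a3@(1,3) a4@(1,3) a5@(1,3) a6@(1,3) a7@(1,3) a8@(1,3) a9@(1,3) | pheromone: 2 0 0 0 / 0 0 0 119 / 0 0 0 0 / 0 0 0 0 / 0 0 0 0

....
...F
....
....
....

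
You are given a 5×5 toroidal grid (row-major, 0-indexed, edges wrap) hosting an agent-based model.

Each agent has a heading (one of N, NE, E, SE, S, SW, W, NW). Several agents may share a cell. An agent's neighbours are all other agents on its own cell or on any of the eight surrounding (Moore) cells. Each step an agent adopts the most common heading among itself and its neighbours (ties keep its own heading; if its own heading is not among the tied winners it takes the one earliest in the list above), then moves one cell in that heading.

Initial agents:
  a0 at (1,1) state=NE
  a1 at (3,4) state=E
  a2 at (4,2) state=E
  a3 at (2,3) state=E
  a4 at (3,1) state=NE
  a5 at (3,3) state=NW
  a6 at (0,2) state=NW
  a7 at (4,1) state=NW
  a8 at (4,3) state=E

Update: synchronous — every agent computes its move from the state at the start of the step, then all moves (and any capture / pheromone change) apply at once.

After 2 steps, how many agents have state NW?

2

t=1: a0@(0,2):NE a1@(3,0):E a2@(3,1):NW a3@(2,4):E a4@(2,2):NE a5@(3,4):E a6@(4,1):NW a7@(3,0):NW a8@(4,4):E
t=2: a0@(4,3):NE a1@(3,1):E a2@(2,0):NW a3@(2,0):E a4@(1,3):NE a5@(3,0):E a6@(3,0):NW a7@(3,1):E a8@(4,0):E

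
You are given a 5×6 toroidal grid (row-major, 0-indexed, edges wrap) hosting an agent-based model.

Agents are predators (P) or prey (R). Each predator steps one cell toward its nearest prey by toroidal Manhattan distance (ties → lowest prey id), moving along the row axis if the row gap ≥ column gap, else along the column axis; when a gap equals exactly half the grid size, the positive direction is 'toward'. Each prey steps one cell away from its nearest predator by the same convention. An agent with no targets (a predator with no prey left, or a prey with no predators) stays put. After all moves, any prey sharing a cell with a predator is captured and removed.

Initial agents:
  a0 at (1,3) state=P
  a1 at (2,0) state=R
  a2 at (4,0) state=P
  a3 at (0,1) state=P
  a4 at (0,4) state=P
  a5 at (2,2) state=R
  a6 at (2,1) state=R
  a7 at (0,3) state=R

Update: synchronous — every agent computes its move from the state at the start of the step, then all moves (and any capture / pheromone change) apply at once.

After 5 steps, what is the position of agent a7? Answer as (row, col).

t=1: a0@(0,3):P a1@(1,0):R a2@(3,0):P a3@(1,1):P a4@(0,3):P a5@(3,2):R a6@(3,1):R a7@(4,3):R
t=2: a0@(4,3):P a1@(1,5):R a2@(3,1):P a3@(1,0):P a4@(4,3):P a5@(3,3):R a6@(3,2):R a7@(3,3):R
t=3: a0@(3,3):P a1@(1,4):R a2@(3,2):P a3@(1,5):P a4@(3,3):P a5@(2,3):R a7@(2,3):R
t=4: a0@(2,3):P a1@(1,3):R a2@(2,2):P a3@(1,4):P a4@(2,3):P a5@(1,3):R a7@(1,3):R
t=5: a0@(1,3):P a1@(0,3):R a2@(1,2):P a3@(1,3):P a4@(1,3):P a5@(0,3):R a7@(0,3):R

(0, 3)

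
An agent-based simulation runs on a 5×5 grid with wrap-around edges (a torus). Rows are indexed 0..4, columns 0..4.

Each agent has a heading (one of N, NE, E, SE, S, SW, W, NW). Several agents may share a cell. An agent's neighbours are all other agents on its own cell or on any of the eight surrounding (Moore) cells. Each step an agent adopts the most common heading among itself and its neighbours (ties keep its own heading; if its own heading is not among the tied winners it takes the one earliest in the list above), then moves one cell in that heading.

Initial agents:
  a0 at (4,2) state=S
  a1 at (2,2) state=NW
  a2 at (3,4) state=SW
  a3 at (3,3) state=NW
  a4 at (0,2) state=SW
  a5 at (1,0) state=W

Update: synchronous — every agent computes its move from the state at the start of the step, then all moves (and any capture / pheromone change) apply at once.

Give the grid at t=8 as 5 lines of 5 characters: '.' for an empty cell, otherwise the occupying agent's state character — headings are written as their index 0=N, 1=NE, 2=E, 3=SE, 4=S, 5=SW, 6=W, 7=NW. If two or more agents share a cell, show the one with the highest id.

7....
.76..
.....
.....
....7

t=1: a0@(0,2):S a1@(1,1):NW a2@(4,3):SW a3@(2,2):NW a4@(1,1):SW a5@(1,4):W
t=2: a0@(1,1):SW a1@(0,0):NW a2@(0,2):SW a3@(1,1):NW a4@(0,0):NW a5@(1,3):W
t=3: a0@(0,0):NW a1@(4,4):NW a2@(1,1):SW a3@(0,0):NW a4@(4,4):NW a5@(1,2):W
t=4: a0@(4,4):NW a1@(3,3):NW a2@(0,0):NW a3@(4,4):NW a4@(3,3):NW a5@(1,1):W
t=5: a0@(3,3):NW a1@(2,2):NW a2@(4,4):NW a3@(3,3):NW a4@(2,2):NW a5@(1,0):W
t=6: a0@(2,2):NW a1@(1,1):NW a2@(3,3):NW a3@(2,2):NW a4@(1,1):NW a5@(1,4):W
t=7: a0@(1,1):NW a1@(0,0):NW a2@(2,2):NW a3@(1,1):NW a4@(0,0):NW a5@(1,3):W
t=8: a0@(0,0):NW a1@(4,4):NW a2@(1,1):NW a3@(0,0):NW a4@(4,4):NW a5@(1,2):W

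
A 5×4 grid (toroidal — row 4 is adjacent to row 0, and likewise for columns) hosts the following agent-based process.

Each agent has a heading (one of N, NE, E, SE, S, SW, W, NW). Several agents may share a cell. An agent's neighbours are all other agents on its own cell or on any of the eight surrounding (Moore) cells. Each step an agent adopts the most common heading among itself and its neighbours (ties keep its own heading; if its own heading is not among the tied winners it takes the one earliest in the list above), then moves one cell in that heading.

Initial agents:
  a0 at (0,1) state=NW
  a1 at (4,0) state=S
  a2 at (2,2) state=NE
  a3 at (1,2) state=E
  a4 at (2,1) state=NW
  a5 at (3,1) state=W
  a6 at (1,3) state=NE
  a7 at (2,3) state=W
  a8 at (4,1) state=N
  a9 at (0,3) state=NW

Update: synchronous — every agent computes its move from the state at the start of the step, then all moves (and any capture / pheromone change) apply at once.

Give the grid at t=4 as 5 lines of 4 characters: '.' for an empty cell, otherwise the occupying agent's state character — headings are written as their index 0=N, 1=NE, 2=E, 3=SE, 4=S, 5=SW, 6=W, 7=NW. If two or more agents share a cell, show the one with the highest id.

777.
.7.7
..11
..11
....

t=1: a0@(4,0):NW a1@(3,3):NW a2@(1,3):NE a3@(0,1):NW a4@(1,0):NW a5@(3,0):W a6@(0,0):NE a7@(1,0):NE a8@(3,1):N a9@(4,2):NW
t=2: a0@(3,3):NW a1@(2,2):NW a2@(0,0):NE a3@(4,0):NW a4@(0,1):NE a5@(2,3):NW a6@(4,1):NE a7@(0,1):NE a8@(2,0):NW a9@(3,1):NW
t=3: a0@(2,2):NW a1@(1,1):NW a2@(4,1):NE a3@(3,1):NE a4@(4,2):NE a5@(1,2):NW a6@(3,2):NE a7@(4,2):NE a8@(1,3):NW a9@(2,0):NW
t=4: a0@(1,1):NW a1@(0,0):NW a2@(3,2):NE a3@(2,2):NE a4@(3,3):NE a5@(0,1):NW a6@(2,3):NE a7@(3,3):NE a8@(0,2):NW a9@(1,3):NW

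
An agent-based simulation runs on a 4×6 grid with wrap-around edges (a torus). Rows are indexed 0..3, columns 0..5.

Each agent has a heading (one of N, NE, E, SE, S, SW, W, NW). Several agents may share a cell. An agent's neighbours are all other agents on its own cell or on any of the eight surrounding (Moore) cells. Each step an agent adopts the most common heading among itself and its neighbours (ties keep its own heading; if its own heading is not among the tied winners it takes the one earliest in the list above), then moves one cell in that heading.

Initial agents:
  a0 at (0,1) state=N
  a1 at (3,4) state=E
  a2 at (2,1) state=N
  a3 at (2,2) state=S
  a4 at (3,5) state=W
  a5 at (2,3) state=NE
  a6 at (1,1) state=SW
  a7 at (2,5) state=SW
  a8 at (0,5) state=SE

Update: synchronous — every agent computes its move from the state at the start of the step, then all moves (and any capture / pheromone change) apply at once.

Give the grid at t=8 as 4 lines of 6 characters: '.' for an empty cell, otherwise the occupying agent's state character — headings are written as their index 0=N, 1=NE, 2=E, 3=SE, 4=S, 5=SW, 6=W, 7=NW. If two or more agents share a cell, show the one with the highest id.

t=1: a0@(3,1):N a1@(3,5):E a2@(1,1):N a3@(3,2):S a4@(3,4):W a5@(1,4):NE a6@(0,1):N a7@(3,4):SW a8@(1,0):SE
t=2: a0@(2,1):N a1@(3,0):E a2@(0,1):N a3@(2,2):N a4@(3,3):W a5@(0,5):NE a6@(3,1):N a7@(0,3):SW a8@(0,0):N
t=3: a0@(1,1):N a1@(2,0):N a2@(3,1):N a3@(1,2):N a4@(3,2):W a5@(3,0):NE a6@(2,1):N a7@(1,2):SW a8@(3,0):N
t=4: a0@(0,1):N a1@(1,0):N a2@(2,1):N a3@(0,2):N a4@(2,2):N a5@(2,0):N a6@(1,1):N a7@(0,2):N a8@(2,0):N
t=5: a0@(3,1):N a1@(0,0):N a2@(1,1):N a3@(3,2):N a4@(1,2):N a5@(1,0):N a6@(0,1):N a7@(3,2):N a8@(1,0):N
t=6: a0@(2,1):N a1@(3,0):N a2@(0,1):N a3@(2,2):N a4@(0,2):N a5@(0,0):N a6@(3,1):N a7@(2,2):N a8@(0,0):N
t=7: a0@(1,1):N a1@(2,0):N a2@(3,1):N a3@(1,2):N a4@(3,2):N a5@(3,0):N a6@(2,1):N a7@(1,2):N a8@(3,0):N
t=8: a0@(0,1):N a1@(1,0):N a2@(2,1):N a3@(0,2):N a4@(2,2):N a5@(2,0):N a6@(1,1):N a7@(0,2):N a8@(2,0):N

.00...
00....
000...
......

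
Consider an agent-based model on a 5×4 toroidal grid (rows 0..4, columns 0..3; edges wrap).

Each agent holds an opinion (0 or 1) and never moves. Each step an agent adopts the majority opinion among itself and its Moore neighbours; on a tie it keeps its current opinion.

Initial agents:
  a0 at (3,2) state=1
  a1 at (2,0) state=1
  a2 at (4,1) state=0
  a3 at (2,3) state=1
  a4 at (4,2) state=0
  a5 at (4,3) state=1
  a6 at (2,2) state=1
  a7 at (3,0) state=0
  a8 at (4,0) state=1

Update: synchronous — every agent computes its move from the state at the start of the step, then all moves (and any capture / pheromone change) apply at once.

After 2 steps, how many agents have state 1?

8

t=1: a0@(3,2):1 a1@(2,0):1 a2@(4,1):0 a3@(2,3):1 a4@(4,2):0 a5@(4,3):1 a6@(2,2):1 a7@(3,0):1 a8@(4,0):1
t=2: a0@(3,2):1 a1@(2,0):1 a2@(4,1):1 a3@(2,3):1 a4@(4,2):0 a5@(4,3):1 a6@(2,2):1 a7@(3,0):1 a8@(4,0):1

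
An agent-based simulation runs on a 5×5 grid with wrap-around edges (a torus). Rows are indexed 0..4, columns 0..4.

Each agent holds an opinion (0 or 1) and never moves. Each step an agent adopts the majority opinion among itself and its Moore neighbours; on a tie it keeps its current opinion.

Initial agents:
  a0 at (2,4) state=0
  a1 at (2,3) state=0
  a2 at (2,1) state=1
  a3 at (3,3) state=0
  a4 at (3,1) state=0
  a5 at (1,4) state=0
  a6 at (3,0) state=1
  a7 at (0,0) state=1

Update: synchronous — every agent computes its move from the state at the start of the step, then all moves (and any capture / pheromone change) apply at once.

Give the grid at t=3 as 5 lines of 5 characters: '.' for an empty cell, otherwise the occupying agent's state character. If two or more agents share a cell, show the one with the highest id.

1....
....0
.1.00
11.0.
.....

t=1: a0@(2,4):0 a1@(2,3):0 a2@(2,1):1 a3@(3,3):0 a4@(3,1):1 a5@(1,4):0 a6@(3,0):1 a7@(0,0):1
t=2: (unchanged — steady state)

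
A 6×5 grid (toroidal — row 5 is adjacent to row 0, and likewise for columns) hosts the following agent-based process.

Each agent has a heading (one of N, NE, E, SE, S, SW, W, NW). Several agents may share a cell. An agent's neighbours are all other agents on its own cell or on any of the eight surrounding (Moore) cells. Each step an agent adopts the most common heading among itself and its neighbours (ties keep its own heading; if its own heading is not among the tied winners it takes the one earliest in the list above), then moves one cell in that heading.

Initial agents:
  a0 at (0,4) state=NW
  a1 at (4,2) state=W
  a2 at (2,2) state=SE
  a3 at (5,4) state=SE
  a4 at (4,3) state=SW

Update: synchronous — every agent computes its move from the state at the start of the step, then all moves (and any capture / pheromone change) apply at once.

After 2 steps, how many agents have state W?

t=1: a0@(5,3):NW a1@(4,1):W a2@(3,3):SE a3@(0,0):SE a4@(5,2):SW
t=2: a0@(4,2):NW a1@(4,0):W a2@(4,4):SE a3@(1,1):SE a4@(0,1):SW

1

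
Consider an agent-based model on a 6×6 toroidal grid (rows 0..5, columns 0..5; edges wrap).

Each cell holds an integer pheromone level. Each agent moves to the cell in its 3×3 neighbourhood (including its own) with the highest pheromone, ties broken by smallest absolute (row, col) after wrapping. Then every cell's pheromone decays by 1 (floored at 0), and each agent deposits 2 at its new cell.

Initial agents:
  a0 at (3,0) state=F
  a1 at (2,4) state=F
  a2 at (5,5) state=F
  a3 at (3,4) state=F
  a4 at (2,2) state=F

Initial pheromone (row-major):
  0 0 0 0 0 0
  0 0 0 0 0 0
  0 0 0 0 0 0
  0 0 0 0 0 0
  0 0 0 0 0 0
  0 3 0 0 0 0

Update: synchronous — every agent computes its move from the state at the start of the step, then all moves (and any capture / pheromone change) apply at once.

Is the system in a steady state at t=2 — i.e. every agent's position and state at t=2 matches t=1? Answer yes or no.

no

t=1: a0@(2,0) a1@(1,3) a2@(0,0) a3@(2,3) a4@(1,1) | pheromone: 2 0 0 0 0 0 / 0 2 0 2 0 0 / 2 0 0 2 0 0 / 0 0 0 0 0 0 / 0 0 0 0 0 0 / 0 2 0 0 0 0
t=2: a0@(1,1) a1@(1,3) a2@(0,0) a3@(1,3) a4@(0,0) | pheromone: 5 0 0 0 0 0 / 0 3 0 5 0 0 / 1 0 0 1 0 0 / 0 0 0 0 0 0 / 0 0 0 0 0 0 / 0 1 0 0 0 0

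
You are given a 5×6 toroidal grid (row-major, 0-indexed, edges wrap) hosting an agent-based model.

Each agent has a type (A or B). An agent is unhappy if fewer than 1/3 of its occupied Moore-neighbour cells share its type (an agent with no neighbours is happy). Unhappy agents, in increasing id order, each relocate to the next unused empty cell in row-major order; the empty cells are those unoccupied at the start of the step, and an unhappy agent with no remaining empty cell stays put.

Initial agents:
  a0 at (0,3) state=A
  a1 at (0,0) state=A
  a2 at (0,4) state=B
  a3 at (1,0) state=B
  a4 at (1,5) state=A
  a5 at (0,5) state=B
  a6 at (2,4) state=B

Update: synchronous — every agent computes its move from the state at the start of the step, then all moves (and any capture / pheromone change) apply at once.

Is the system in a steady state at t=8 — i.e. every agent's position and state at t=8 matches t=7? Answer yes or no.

yes

t=1: a0@(0,1):A a1@(0,0):A a2@(0,4):B a3@(1,0):B a4@(0,2):A a5@(0,5):B a6@(1,1):B
t=2: a0@(0,1):A a1@(0,3):A a2@(0,4):B a3@(1,0):B a4@(0,2):A a5@(0,5):B a6@(1,2):B
t=3: a0@(0,1):A a1@(0,3):A a2@(0,4):B a3@(1,0):B a4@(0,2):A a5@(0,5):B a6@(0,0):B
t=4: (unchanged — steady state)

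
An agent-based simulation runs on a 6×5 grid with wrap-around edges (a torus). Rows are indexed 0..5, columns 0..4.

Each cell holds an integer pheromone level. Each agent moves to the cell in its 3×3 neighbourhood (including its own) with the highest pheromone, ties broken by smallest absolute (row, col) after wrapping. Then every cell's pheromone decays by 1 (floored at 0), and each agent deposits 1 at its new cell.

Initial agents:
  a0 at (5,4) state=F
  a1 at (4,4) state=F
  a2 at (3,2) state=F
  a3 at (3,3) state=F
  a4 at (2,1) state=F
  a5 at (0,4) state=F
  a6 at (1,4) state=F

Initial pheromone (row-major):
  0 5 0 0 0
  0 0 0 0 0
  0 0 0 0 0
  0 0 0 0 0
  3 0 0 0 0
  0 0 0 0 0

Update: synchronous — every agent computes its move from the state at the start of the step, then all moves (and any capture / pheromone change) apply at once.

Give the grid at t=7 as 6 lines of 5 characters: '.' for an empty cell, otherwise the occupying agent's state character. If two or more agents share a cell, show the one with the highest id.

.F...
.....
.....
.....
F....
.....

t=1: a0@(4,0) a1@(4,0) a2@(2,1) a3@(2,2) a4@(1,0) a5@(0,0) a6@(0,0) | pheromone: 2 4 0 0 0 / 1 0 0 0 0 / 0 1 1 0 0 / 0 0 0 0 0 / 4 0 0 0 0 / 0 0 0 0 0
t=2: a0@(4,0) a1@(4,0) a2@(1,0) a3@(2,1) a4@(0,1) a5@(0,1) a6@(0,1) | pheromone: 1 6 0 0 0 / 1 0 0 0 0 / 0 1 0 0 0 / 0 0 0 0 0 / 5 0 0 0 0 / 0 0 0 0 0
t=3: a0@(4,0) a1@(4,0) a2@(0,1) a3@(1,0) a4@(0,1) a5@(0,1) a6@(0,1) | pheromone: 0 9 0 0 0 / 1 0 0 0 0 / 0 0 0 0 0 / 0 0 0 0 0 / 6 0 0 0 0 / 0 0 0 0 0
t=4: a0@(4,0) a1@(4,0) a2@(0,1) a3@(0,1) a4@(0,1) a5@(0,1) a6@(0,1) | pheromone: 0 13 0 0 0 / 0 0 0 0 0 / 0 0 0 0 0 / 0 0 0 0 0 / 7 0 0 0 0 / 0 0 0 0 0
t=5: a0@(4,0) a1@(4,0) a2@(0,1) a3@(0,1) a4@(0,1) a5@(0,1) a6@(0,1) | pheromone: 0 17 0 0 0 / 0 0 0 0 0 / 0 0 0 0 0 / 0 0 0 0 0 / 8 0 0 0 0 / 0 0 0 0 0
t=6: a0@(4,0) a1@(4,0) a2@(0,1) a3@(0,1) a4@(0,1) a5@(0,1) a6@(0,1) | pheromone: 0 21 0 0 0 / 0 0 0 0 0 / 0 0 0 0 0 / 0 0 0 0 0 / 9 0 0 0 0 / 0 0 0 0 0
t=7: a0@(4,0) a1@(4,0) a2@(0,1) a3@(0,1) a4@(0,1) a5@(0,1) a6@(0,1) | pheromone: 0 25 0 0 0 / 0 0 0 0 0 / 0 0 0 0 0 / 0 0 0 0 0 / 10 0 0 0 0 / 0 0 0 0 0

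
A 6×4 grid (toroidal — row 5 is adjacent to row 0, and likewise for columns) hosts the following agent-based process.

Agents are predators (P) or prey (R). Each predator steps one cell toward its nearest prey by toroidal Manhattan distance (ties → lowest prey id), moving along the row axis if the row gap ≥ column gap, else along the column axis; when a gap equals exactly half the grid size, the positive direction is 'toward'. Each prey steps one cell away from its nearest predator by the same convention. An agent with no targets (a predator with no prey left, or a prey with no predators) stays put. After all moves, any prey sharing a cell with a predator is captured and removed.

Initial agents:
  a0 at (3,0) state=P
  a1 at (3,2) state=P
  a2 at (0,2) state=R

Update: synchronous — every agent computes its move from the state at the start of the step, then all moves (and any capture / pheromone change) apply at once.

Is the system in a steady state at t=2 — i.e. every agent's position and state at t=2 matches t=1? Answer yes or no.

t=1: a0@(4,0):P a1@(4,2):P a2@(5,2):R
t=2: a0@(4,1):P a1@(5,2):P a2@(0,2):R

no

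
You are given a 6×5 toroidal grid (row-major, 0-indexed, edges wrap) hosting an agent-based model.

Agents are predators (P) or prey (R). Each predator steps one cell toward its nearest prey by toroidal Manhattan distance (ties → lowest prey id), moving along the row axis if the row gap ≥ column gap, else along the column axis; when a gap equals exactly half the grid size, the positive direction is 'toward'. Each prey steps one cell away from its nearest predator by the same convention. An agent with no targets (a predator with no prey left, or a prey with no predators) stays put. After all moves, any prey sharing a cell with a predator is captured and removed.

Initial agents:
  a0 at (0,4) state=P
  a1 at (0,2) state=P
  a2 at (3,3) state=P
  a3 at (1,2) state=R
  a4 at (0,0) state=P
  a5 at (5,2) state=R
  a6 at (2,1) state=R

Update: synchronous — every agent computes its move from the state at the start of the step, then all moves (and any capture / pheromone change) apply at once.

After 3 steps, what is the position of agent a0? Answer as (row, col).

t=1: a0@(0,3):P a1@(1,2):P a2@(2,3):P a3@(2,2):R a4@(0,1):P a5@(4,2):R a6@(3,1):R
t=2: a0@(1,3):P a1@(2,2):P a2@(2,2):P a3@(3,2):R a4@(1,1):P a5@(3,2):R a6@(4,1):R
t=3: a0@(2,3):P a1@(3,2):P a2@(3,2):P a3@(4,2):R a4@(2,1):P a5@(4,2):R a6@(5,1):R

(2, 3)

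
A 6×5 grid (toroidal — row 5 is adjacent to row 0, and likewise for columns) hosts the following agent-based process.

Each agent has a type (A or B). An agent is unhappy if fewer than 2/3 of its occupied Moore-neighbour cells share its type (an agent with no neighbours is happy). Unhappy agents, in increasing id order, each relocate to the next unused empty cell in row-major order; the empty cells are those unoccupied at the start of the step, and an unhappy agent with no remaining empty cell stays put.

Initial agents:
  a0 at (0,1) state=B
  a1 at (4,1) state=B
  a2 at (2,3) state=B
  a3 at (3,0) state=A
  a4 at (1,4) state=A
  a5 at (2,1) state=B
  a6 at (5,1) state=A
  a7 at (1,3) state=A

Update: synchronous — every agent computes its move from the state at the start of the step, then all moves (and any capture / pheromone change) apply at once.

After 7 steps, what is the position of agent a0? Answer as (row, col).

t=1: a0@(0,0):B a1@(0,2):B a2@(0,3):B a3@(0,4):A a4@(1,0):A a5@(1,1):B a6@(1,2):A a7@(2,0):A
t=2: a0@(0,1):B a1@(0,2):B a2@(1,3):B a3@(1,4):A a4@(2,1):A a5@(2,2):B a6@(2,3):A a7@(2,4):A
t=3: a0@(0,1):B a1@(0,2):B a2@(0,0):B a3@(1,4):A a4@(0,3):A a5@(0,4):B a6@(1,0):A a7@(2,4):A
t=4: a0@(0,1):B a1@(1,1):B a2@(1,2):B a3@(1,3):A a4@(2,0):A a5@(2,1):B a6@(2,2):A a7@(2,4):A
t=5: a0@(0,1):B a1@(0,0):B a2@(0,2):B a3@(1,3):A a4@(0,3):A a5@(0,4):B a6@(1,0):A a7@(2,4):A
t=6: a0@(0,1):B a1@(0,0):B a2@(1,1):B a3@(1,2):A a4@(1,4):A a5@(2,0):B a6@(2,1):A a7@(2,4):A
t=7: a0@(0,1):B a1@(0,0):B a2@(0,2):B a3@(0,3):A a4@(0,4):A a5@(1,0):B a6@(1,3):A a7@(2,2):A

(0, 1)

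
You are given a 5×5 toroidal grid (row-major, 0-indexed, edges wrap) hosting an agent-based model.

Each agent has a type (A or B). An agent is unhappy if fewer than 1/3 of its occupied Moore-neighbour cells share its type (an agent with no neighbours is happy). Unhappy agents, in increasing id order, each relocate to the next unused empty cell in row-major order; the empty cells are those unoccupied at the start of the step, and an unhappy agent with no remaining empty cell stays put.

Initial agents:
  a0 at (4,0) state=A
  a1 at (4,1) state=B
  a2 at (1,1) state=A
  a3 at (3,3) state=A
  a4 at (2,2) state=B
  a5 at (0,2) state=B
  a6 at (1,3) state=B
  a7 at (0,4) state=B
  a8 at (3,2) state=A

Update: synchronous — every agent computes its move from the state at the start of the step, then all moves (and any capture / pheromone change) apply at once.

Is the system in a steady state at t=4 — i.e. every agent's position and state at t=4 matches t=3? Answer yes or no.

yes

t=1: a0@(0,0):A a1@(4,1):B a2@(0,1):A a3@(3,3):A a4@(0,3):B a5@(0,2):B a6@(1,3):B a7@(0,4):B a8@(3,2):A
t=2: a0@(0,0):A a1@(1,0):B a2@(0,1):A a3@(3,3):A a4@(0,3):B a5@(0,2):B a6@(1,3):B a7@(0,4):B a8@(3,2):A
t=3: (unchanged — steady state)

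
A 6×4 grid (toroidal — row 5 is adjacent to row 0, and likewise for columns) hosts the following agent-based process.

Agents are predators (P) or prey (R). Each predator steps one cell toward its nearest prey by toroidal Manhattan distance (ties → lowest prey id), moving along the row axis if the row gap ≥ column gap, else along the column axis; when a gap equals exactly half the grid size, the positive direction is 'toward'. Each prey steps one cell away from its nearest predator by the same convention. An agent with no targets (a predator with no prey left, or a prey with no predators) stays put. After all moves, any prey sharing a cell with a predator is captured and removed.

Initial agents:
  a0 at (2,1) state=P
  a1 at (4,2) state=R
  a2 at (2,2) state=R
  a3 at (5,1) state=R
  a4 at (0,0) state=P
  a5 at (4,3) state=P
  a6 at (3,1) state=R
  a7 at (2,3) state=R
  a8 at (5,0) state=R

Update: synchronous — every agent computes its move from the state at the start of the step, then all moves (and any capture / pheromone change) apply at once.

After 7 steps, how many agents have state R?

t=1: a0@(2,2):P a1@(4,1):R a2@(2,3):R a3@(4,1):R a4@(5,0):P a5@(4,2):P a6@(4,1):R a8@(4,0):R
t=2: a0@(2,3):P a2@(2,0):R a4@(4,0):P a5@(4,1):P a8@(3,0):R
t=3: a0@(2,0):P a2@(2,1):R a4@(3,0):P a5@(3,1):P
t=4: a0@(2,1):P a2@(2,2):R a4@(2,0):P a5@(2,1):P
t=5: a0@(2,2):P a2@(2,3):R a4@(2,1):P a5@(2,2):P
t=6: a0@(2,3):P a2@(2,0):R a4@(2,2):P a5@(2,3):P
t=7: a0@(2,0):P a2@(2,1):R a4@(2,3):P a5@(2,0):P

1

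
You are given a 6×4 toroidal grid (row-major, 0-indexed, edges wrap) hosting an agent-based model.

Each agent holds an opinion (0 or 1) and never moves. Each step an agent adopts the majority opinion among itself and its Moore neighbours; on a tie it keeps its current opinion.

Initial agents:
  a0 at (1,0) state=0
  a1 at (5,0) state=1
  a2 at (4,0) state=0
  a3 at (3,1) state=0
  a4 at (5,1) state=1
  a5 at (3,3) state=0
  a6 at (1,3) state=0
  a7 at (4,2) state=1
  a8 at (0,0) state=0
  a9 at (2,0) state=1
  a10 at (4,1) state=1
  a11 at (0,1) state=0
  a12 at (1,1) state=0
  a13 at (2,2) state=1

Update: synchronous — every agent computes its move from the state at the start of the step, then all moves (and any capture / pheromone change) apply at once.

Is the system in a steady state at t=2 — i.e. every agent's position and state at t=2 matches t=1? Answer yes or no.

no

t=1: a0@(1,0):0 a1@(5,0):1 a2@(4,0):0 a3@(3,1):1 a4@(5,1):1 a5@(3,3):1 a6@(1,3):0 a7@(4,2):1 a8@(0,0):0 a9@(2,0):0 a10@(4,1):1 a11@(0,1):0 a12@(1,1):0 a13@(2,2):0
t=2: a0@(1,0):0 a1@(5,0):1 a2@(4,0):1 a3@(3,1):1 a4@(5,1):1 a5@(3,3):0 a6@(1,3):0 a7@(4,2):1 a8@(0,0):0 a9@(2,0):0 a10@(4,1):1 a11@(0,1):0 a12@(1,1):0 a13@(2,2):0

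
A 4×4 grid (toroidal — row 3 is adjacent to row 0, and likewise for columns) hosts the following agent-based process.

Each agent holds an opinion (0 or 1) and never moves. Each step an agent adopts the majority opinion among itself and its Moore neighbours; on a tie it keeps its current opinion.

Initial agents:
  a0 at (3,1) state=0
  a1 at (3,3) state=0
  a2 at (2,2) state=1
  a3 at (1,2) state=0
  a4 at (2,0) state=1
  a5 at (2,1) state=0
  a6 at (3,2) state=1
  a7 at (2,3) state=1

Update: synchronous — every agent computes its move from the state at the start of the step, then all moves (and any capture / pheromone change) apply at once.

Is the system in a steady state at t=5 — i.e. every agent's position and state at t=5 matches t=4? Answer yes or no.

t=1: a0@(3,1):1 a1@(3,3):1 a2@(2,2):0 a3@(1,2):0 a4@(2,0):0 a5@(2,1):0 a6@(3,2):1 a7@(2,3):1
t=2: a0@(3,1):0 a1@(3,3):1 a2@(2,2):1 a3@(1,2):0 a4@(2,0):1 a5@(2,1):0 a6@(3,2):1 a7@(2,3):1
t=3: a0@(3,1):1 a1@(3,3):1 a2@(2,2):1 a3@(1,2):0 a4@(2,0):1 a5@(2,1):0 a6@(3,2):1 a7@(2,3):1
t=4: a0@(3,1):1 a1@(3,3):1 a2@(2,2):1 a3@(1,2):0 a4@(2,0):1 a5@(2,1):1 a6@(3,2):1 a7@(2,3):1
t=5: a0@(3,1):1 a1@(3,3):1 a2@(2,2):1 a3@(1,2):1 a4@(2,0):1 a5@(2,1):1 a6@(3,2):1 a7@(2,3):1

no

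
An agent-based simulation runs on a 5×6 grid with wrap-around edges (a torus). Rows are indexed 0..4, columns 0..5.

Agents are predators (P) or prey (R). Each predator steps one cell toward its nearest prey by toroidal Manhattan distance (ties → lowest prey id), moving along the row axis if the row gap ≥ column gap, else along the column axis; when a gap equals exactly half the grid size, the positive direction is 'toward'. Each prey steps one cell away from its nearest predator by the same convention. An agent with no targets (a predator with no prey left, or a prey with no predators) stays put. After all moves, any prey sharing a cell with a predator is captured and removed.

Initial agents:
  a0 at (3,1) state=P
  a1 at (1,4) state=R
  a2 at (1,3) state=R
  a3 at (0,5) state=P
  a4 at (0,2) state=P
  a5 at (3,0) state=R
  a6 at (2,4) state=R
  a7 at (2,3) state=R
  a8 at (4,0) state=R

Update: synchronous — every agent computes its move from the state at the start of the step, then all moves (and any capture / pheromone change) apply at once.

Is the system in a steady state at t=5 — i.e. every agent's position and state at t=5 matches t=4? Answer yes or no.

t=1: a0@(3,0):P a1@(2,4):R a2@(2,3):R a3@(1,5):P a4@(1,2):P a5@(3,5):R a6@(3,4):R a7@(2,4):R a8@(0,0):R
t=2: a0@(3,5):P a1@(3,4):R a2@(3,3):R a3@(2,5):P a4@(2,2):P a5@(3,4):R a6@(3,3):R a7@(3,4):R a8@(1,0):R
t=3: a0@(3,4):P a1@(3,3):R a3@(3,5):P a4@(3,2):P a5@(3,3):R a7@(3,3):R a8@(0,0):R
t=4: a0@(3,3):P a1@(3,2):R a3@(3,4):P a4@(3,3):P a5@(3,2):R a7@(3,2):R a8@(1,0):R
t=5: a0@(3,2):P a1@(3,1):R a3@(3,3):P a4@(3,2):P a5@(3,1):R a7@(3,1):R a8@(0,0):R

no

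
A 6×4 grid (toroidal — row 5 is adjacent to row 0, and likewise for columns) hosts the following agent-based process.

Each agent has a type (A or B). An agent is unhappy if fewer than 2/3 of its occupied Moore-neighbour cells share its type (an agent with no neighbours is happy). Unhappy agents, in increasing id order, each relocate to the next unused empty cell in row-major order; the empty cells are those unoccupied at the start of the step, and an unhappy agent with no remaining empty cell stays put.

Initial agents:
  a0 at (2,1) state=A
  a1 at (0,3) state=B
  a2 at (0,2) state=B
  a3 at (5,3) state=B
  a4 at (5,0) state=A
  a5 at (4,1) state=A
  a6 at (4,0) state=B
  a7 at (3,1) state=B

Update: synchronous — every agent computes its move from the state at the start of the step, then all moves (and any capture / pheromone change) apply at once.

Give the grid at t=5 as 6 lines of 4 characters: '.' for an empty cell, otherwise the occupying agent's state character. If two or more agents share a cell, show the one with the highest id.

AB.B
AA..
B...
BB..
....
....

t=1: a0@(0,0):A a1@(0,3):B a2@(0,2):B a3@(5,3):B a4@(0,1):A a5@(1,0):A a6@(1,1):B a7@(1,2):B
t=2: a0@(1,3):A a1@(2,0):B a2@(0,2):B a3@(5,3):B a4@(2,1):A a5@(2,2):A a6@(2,3):B a7@(1,2):B
t=3: a0@(0,0):A a1@(0,1):B a2@(0,2):B a3@(5,3):B a4@(0,3):A a5@(1,0):A a6@(1,1):B a7@(3,0):B
t=4: a0@(1,2):A a1@(1,3):B a2@(0,2):B a3@(2,0):B a4@(2,1):A a5@(2,2):A a6@(2,3):B a7@(3,0):B
t=5: a0@(0,0):A a1@(0,1):B a2@(0,3):B a3@(2,0):B a4@(1,0):A a5@(1,1):A a6@(3,1):B a7@(3,0):B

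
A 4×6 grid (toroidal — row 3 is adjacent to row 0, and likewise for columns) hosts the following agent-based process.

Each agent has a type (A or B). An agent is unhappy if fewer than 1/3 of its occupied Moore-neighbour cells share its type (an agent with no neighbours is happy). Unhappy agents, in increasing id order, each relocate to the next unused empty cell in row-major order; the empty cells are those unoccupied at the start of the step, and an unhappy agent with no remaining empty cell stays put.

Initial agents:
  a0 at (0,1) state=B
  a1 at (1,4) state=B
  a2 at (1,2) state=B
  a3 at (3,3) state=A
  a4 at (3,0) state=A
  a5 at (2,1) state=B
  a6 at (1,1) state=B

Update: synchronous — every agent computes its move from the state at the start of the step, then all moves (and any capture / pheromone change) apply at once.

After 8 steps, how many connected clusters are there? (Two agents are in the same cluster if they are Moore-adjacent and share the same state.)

t=1: a0@(0,1):B a1@(1,4):B a2@(1,2):B a3@(3,3):A a4@(0,0):A a5@(2,1):B a6@(1,1):B
t=2: a0@(0,1):B a1@(1,4):B a2@(1,2):B a3@(3,3):A a4@(0,2):A a5@(2,1):B a6@(1,1):B
t=3: a0@(0,1):B a1@(1,4):B a2@(1,2):B a3@(3,3):A a4@(0,0):A a5@(2,1):B a6@(1,1):B
t=4: a0@(0,1):B a1@(1,4):B a2@(1,2):B a3@(3,3):A a4@(0,2):A a5@(2,1):B a6@(1,1):B
t=5: a0@(0,1):B a1@(1,4):B a2@(1,2):B a3@(3,3):A a4@(0,0):A a5@(2,1):B a6@(1,1):B
t=6: a0@(0,1):B a1@(1,4):B a2@(1,2):B a3@(3,3):A a4@(0,2):A a5@(2,1):B a6@(1,1):B
t=7: a0@(0,1):B a1@(1,4):B a2@(1,2):B a3@(3,3):A a4@(0,0):A a5@(2,1):B a6@(1,1):B
t=8: a0@(0,1):B a1@(1,4):B a2@(1,2):B a3@(3,3):A a4@(0,2):A a5@(2,1):B a6@(1,1):B

3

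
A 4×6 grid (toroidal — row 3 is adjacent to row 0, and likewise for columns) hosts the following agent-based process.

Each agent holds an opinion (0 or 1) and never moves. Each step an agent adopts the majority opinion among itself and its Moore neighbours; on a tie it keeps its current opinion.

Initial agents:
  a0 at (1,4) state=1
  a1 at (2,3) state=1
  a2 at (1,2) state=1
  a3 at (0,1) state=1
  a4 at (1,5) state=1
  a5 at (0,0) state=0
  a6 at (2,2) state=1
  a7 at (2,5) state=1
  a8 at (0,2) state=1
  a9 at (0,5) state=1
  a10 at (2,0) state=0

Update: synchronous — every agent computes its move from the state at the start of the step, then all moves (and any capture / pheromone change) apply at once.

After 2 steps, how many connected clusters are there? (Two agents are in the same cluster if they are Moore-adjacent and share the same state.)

t=1: a0@(1,4):1 a1@(2,3):1 a2@(1,2):1 a3@(0,1):1 a4@(1,5):1 a5@(0,0):1 a6@(2,2):1 a7@(2,5):1 a8@(0,2):1 a9@(0,5):1 a10@(2,0):1
t=2: (unchanged — steady state)

1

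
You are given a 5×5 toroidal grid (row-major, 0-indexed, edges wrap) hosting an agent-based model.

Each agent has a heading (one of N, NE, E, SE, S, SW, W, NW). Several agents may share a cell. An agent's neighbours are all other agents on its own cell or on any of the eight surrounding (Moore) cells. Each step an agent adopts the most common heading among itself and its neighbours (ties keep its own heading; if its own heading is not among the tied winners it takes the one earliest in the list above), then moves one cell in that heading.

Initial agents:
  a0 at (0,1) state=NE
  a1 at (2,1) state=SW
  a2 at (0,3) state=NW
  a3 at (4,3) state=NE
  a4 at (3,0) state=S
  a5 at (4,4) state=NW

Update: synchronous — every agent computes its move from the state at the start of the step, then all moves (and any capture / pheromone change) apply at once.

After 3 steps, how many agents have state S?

t=1: a0@(4,2):NE a1@(3,0):SW a2@(4,2):NW a3@(3,2):NW a4@(4,0):S a5@(3,3):NW
t=2: a0@(3,1):NW a1@(4,4):SW a2@(3,1):NW a3@(2,1):NW a4@(0,0):S a5@(2,2):NW
t=3: a0@(2,0):NW a1@(0,3):SW a2@(2,0):NW a3@(1,0):NW a4@(1,0):S a5@(1,1):NW

1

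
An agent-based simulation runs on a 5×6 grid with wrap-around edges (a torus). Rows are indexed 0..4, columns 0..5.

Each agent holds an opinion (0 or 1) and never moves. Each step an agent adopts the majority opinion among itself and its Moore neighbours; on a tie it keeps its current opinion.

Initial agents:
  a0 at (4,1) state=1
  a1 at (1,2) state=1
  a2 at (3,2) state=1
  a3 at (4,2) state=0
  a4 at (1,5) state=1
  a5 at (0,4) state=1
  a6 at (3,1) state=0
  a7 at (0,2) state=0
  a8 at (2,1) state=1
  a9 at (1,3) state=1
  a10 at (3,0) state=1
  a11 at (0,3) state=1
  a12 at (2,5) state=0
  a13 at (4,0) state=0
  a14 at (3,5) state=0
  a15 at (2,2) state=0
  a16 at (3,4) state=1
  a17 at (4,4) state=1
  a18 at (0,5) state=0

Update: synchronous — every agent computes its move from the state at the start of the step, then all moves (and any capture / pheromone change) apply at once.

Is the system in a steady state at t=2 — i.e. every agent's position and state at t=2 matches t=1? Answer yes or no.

yes

t=1: a0@(4,1):0 a1@(1,2):1 a2@(3,2):1 a3@(4,2):0 a4@(1,5):1 a5@(0,4):1 a6@(3,1):0 a7@(0,2):1 a8@(2,1):1 a9@(1,3):1 a10@(3,0):0 a11@(0,3):1 a12@(2,5):1 a13@(4,0):0 a14@(3,5):0 a15@(2,2):1 a16@(3,4):1 a17@(4,4):1 a18@(0,5):1
t=2: (unchanged — steady state)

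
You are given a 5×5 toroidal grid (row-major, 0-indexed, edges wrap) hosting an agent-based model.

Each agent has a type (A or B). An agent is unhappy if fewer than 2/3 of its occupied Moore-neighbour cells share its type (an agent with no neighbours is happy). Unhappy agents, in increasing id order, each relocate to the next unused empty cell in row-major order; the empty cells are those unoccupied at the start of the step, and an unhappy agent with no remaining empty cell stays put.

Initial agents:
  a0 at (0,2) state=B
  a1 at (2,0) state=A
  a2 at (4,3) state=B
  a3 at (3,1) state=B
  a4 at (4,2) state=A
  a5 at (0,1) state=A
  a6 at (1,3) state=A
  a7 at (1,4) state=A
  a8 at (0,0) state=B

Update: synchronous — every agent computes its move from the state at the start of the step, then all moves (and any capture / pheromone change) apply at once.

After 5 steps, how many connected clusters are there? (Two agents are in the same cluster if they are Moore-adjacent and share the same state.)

3

t=1: a0@(0,3):B a1@(0,4):A a2@(1,0):B a3@(1,1):B a4@(1,2):A a5@(2,1):A a6@(2,2):A a7@(1,4):A a8@(2,3):B
t=2: a0@(0,0):B a1@(0,1):A a2@(0,2):B a3@(1,3):B a4@(2,0):A a5@(2,4):A a6@(3,0):A a7@(3,1):A a8@(3,2):B
t=3: a0@(0,3):B a1@(0,4):A a2@(1,0):B a3@(1,1):B a4@(2,0):A a5@(2,4):A a6@(3,0):A a7@(3,1):A a8@(1,2):B
t=4: a0@(0,0):B a1@(0,1):A a2@(0,2):B a3@(1,1):B a4@(1,3):A a5@(2,4):A a6@(3,0):A a7@(3,1):A a8@(1,2):B
t=5: a0@(0,3):B a1@(0,4):A a2@(1,0):B a3@(1,1):B a4@(1,4):A a5@(2,4):A a6@(3,0):A a7@(3,1):A a8@(2,0):B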